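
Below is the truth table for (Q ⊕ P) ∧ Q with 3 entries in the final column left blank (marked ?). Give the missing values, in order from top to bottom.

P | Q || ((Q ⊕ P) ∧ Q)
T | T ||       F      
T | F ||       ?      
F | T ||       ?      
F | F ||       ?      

F, T, F

Row P=T, Q=F: (Q ⊕ P) = T, so ((Q ⊕ P) ∧ Q) = F.
Row P=F, Q=T: (Q ⊕ P) = T, so ((Q ⊕ P) ∧ Q) = T.
Row P=F, Q=F: (Q ⊕ P) = F, so ((Q ⊕ P) ∧ Q) = F.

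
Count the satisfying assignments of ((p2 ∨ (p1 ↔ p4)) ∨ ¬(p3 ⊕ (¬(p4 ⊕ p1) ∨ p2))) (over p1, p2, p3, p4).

p1  p2  p3  p4  |  (p1 ↔ p4)  (p2 ∨ (p1 ↔ p4))  (p4 ⊕ p1)  ¬(p4 ⊕ p1)  (¬(p4 ⊕ p1) ∨ p2)  (p3 ⊕ (¬(p4 ⊕ p1) ∨ p2))  ¬(p3 ⊕ (¬(p4 ⊕ p1) ∨ p2))  φ
F   F   F   F   |      T             T              F          T               T                     T                          F              T
F   F   F   T   |      F             F              T          F               F                     F                          T              T
F   F   T   F   |      T             T              F          T               T                     F                          T              T
F   F   T   T   |      F             F              T          F               F                     T                          F              F
F   T   F   F   |      T             T              F          T               T                     T                          F              T
F   T   F   T   |      F             T              T          F               T                     T                          F              T
F   T   T   F   |      T             T              F          T               T                     F                          T              T
F   T   T   T   |      F             T              T          F               T                     F                          T              T
T   F   F   F   |      F             F              T          F               F                     F                          T              T
T   F   F   T   |      T             T              F          T               T                     T                          F              T
T   F   T   F   |      F             F              T          F               F                     T                          F              F
T   F   T   T   |      T             T              F          T               T                     F                          T              T
T   T   F   F   |      F             T              T          F               T                     T                          F              T
T   T   F   T   |      T             T              F          T               T                     T                          F              T
T   T   T   F   |      F             T              T          F               T                     F                          T              T
T   T   T   T   |      T             T              F          T               T                     F                          T              T
The formula is true on 14 of the 16 rows.

14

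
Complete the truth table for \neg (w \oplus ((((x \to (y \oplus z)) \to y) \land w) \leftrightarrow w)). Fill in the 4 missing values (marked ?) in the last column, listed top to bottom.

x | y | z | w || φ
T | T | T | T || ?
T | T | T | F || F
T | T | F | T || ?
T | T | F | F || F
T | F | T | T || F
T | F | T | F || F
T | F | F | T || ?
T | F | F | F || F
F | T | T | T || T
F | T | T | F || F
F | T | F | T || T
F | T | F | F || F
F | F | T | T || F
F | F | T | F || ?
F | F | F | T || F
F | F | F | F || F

Row x=T, y=T, z=T, w=T: ((((x \to (y \oplus z)) \to y) \land w) \leftrightarrow w) = T, (w \oplus ((((x \to (y \oplus z)) \to y) \land w) \leftrightarrow w)) = F, so the formula = T.
Row x=T, y=T, z=F, w=T: ((((x \to (y \oplus z)) \to y) \land w) \leftrightarrow w) = T, (w \oplus ((((x \to (y \oplus z)) \to y) \land w) \leftrightarrow w)) = F, so the formula = T.
Row x=T, y=F, z=F, w=T: ((((x \to (y \oplus z)) \to y) \land w) \leftrightarrow w) = T, (w \oplus ((((x \to (y \oplus z)) \to y) \land w) \leftrightarrow w)) = F, so the formula = T.
Row x=F, y=F, z=T, w=F: ((((x \to (y \oplus z)) \to y) \land w) \leftrightarrow w) = T, (w \oplus ((((x \to (y \oplus z)) \to y) \land w) \leftrightarrow w)) = T, so the formula = F.

T, T, T, F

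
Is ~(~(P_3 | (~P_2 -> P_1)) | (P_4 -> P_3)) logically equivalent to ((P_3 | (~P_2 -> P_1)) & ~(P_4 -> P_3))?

P_1  P_2  P_3  P_4  |  φ  ψ
 0    0    0    0   |  0  0
 0    0    0    1   |  0  0
 0    0    1    0   |  0  0
 0    0    1    1   |  0  0
 0    1    0    0   |  0  0
 0    1    0    1   |  1  1
 0    1    1    0   |  0  0
 0    1    1    1   |  0  0
 1    0    0    0   |  0  0
 1    0    0    1   |  1  1
 1    0    1    0   |  0  0
 1    0    1    1   |  0  0
 1    1    0    0   |  0  0
 1    1    0    1   |  1  1
 1    1    1    0   |  0  0
 1    1    1    1   |  0  0
The columns for φ and ψ agree on every row, so they are logically equivalent.

equivalent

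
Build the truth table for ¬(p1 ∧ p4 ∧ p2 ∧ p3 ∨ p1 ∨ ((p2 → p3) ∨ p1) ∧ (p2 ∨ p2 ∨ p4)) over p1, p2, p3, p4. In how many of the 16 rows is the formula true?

4

p1 | p2 | p3 | p4 | (p1 ∧ p4 ∧ p2) | ((p1 ∧ p4 ∧ p2) ∧ p3) | (p2 → p3) | ((p2 → p3) ∨ p1) | (p2 ∨ p2 ∨ p4) | φ
-- | -- | -- | -- | -------------- | --------------------- | --------- | ---------------- | -------------- | -
F  | F  | F  | F  |       F        |           F           |     T     |        T         |       F        | T
F  | F  | F  | T  |       F        |           F           |     T     |        T         |       T        | F
F  | F  | T  | F  |       F        |           F           |     T     |        T         |       F        | T
F  | F  | T  | T  |       F        |           F           |     T     |        T         |       T        | F
F  | T  | F  | F  |       F        |           F           |     F     |        F         |       T        | T
F  | T  | F  | T  |       F        |           F           |     F     |        F         |       T        | T
F  | T  | T  | F  |       F        |           F           |     T     |        T         |       T        | F
F  | T  | T  | T  |       F        |           F           |     T     |        T         |       T        | F
T  | F  | F  | F  |       F        |           F           |     T     |        T         |       F        | F
T  | F  | F  | T  |       F        |           F           |     T     |        T         |       T        | F
T  | F  | T  | F  |       F        |           F           |     T     |        T         |       F        | F
T  | F  | T  | T  |       F        |           F           |     T     |        T         |       T        | F
T  | T  | F  | F  |       F        |           F           |     F     |        T         |       T        | F
T  | T  | F  | T  |       T        |           F           |     F     |        T         |       T        | F
T  | T  | T  | F  |       F        |           F           |     T     |        T         |       T        | F
T  | T  | T  | T  |       T        |           T           |     T     |        T         |       T        | F
The formula is true on 4 of the 16 rows.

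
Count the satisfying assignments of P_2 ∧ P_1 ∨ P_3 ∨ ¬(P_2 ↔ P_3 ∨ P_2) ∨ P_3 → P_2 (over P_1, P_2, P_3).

P_1 | P_2 | P_3 || φ
 T  |  T  |  T  || T
 T  |  T  |  F  || T
 T  |  F  |  T  || F
 T  |  F  |  F  || T
 F  |  T  |  T  || T
 F  |  T  |  F  || T
 F  |  F  |  T  || F
 F  |  F  |  F  || T
The formula is true on 6 of the 8 rows.

6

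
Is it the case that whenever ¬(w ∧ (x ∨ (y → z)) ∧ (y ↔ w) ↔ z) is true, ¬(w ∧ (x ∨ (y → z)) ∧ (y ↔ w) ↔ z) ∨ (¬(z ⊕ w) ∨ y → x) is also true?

x | y | z | w || φ | ψ
1 | 1 | 1 | 1 || 0 | 1
1 | 1 | 1 | 0 || 1 | 1
1 | 1 | 0 | 1 || 1 | 1
1 | 1 | 0 | 0 || 0 | 1
1 | 0 | 1 | 1 || 1 | 1
1 | 0 | 1 | 0 || 1 | 1
1 | 0 | 0 | 1 || 0 | 1
1 | 0 | 0 | 0 || 0 | 1
0 | 1 | 1 | 1 || 0 | 0
0 | 1 | 1 | 0 || 1 | 1
0 | 1 | 0 | 1 || 0 | 0
0 | 1 | 0 | 0 || 0 | 0
0 | 0 | 1 | 1 || 1 | 1
0 | 0 | 1 | 0 || 1 | 1
0 | 0 | 0 | 1 || 0 | 1
0 | 0 | 0 | 0 || 0 | 0
In every row where φ is true, ψ is also true, so φ ⊨ ψ.

yes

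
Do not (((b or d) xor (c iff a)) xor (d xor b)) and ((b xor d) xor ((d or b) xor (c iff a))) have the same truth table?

not equivalent

a | b | c | d || φ | ψ
0 | 0 | 0 | 0 || 0 | 1
0 | 0 | 0 | 1 || 0 | 1
0 | 0 | 1 | 0 || 1 | 0
0 | 0 | 1 | 1 || 1 | 0
0 | 1 | 0 | 0 || 0 | 1
0 | 1 | 0 | 1 || 1 | 0
0 | 1 | 1 | 0 || 1 | 0
0 | 1 | 1 | 1 || 0 | 1
1 | 0 | 0 | 0 || 1 | 0
1 | 0 | 0 | 1 || 1 | 0
1 | 0 | 1 | 0 || 0 | 1
1 | 0 | 1 | 1 || 0 | 1
1 | 1 | 0 | 0 || 1 | 0
1 | 1 | 0 | 1 || 0 | 1
1 | 1 | 1 | 0 || 0 | 1
1 | 1 | 1 | 1 || 1 | 0
The columns differ at a=0, b=0, c=0, d=0 (φ=0, ψ=1), so they are not equivalent.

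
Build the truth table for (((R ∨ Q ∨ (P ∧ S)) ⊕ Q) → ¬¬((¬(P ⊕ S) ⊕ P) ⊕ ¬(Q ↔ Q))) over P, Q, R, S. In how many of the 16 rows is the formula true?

13

P | Q | R | S | (P ∧ S) | (R ∨ Q ∨ (P ∧ S)) | ((R ∨ Q ∨ (P ∧ S)) ⊕ Q) | (P ⊕ S) | ¬(P ⊕ S) | (¬(P ⊕ S) ⊕ P) | (Q ↔ Q) | ¬(Q ↔ Q) | ((¬(P ⊕ S) ⊕ P) ⊕ ¬(Q ↔ Q)) | ¬((¬(P ⊕ S) ⊕ P) ⊕ ¬(Q ↔ Q)) | φ
- | - | - | - | ------- | ----------------- | ----------------------- | ------- | -------- | -------------- | ------- | -------- | --------------------------- | ---------------------------- | -
T | T | T | T |    T    |         T         |            F            |    F    |    T     |       F        |    T    |    F     |              F              |              T               | T
T | T | T | F |    F    |         T         |            F            |    T    |    F     |       T        |    T    |    F     |              T              |              F               | T
T | T | F | T |    T    |         T         |            F            |    F    |    T     |       F        |    T    |    F     |              F              |              T               | T
T | T | F | F |    F    |         T         |            F            |    T    |    F     |       T        |    T    |    F     |              T              |              F               | T
T | F | T | T |    T    |         T         |            T            |    F    |    T     |       F        |    T    |    F     |              F              |              T               | F
T | F | T | F |    F    |         T         |            T            |    T    |    F     |       T        |    T    |    F     |              T              |              F               | T
T | F | F | T |    T    |         T         |            T            |    F    |    T     |       F        |    T    |    F     |              F              |              T               | F
T | F | F | F |    F    |         F         |            F            |    T    |    F     |       T        |    T    |    F     |              T              |              F               | T
F | T | T | T |    F    |         T         |            F            |    T    |    F     |       F        |    T    |    F     |              F              |              T               | T
F | T | T | F |    F    |         T         |            F            |    F    |    T     |       T        |    T    |    F     |              T              |              F               | T
F | T | F | T |    F    |         T         |            F            |    T    |    F     |       F        |    T    |    F     |              F              |              T               | T
F | T | F | F |    F    |         T         |            F            |    F    |    T     |       T        |    T    |    F     |              T              |              F               | T
F | F | T | T |    F    |         T         |            T            |    T    |    F     |       F        |    T    |    F     |              F              |              T               | F
F | F | T | F |    F    |         T         |            T            |    F    |    T     |       T        |    T    |    F     |              T              |              F               | T
F | F | F | T |    F    |         F         |            F            |    T    |    F     |       F        |    T    |    F     |              F              |              T               | T
F | F | F | F |    F    |         F         |            F            |    F    |    T     |       T        |    T    |    F     |              T              |              F               | T
The formula is true on 13 of the 16 rows.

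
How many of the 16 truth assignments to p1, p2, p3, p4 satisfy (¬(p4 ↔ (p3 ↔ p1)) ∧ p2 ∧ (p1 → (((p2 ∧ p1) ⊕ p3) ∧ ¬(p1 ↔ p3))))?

3

  p1     p2     p3     p4   |  (p3 ↔ p1)  (p4 ↔ (p3 ↔ p1))  ¬(p4 ↔ (p3 ↔ p1))  (p2 ∧ p1)  ((p2 ∧ p1) ⊕ p3)  (p1 ↔ p3)  ¬(p1 ↔ p3)    φ  
False  False  False  False  |     True         False               True          False         False           True      False     False
False  False  False   True  |     True          True              False          False         False           True      False     False
False  False   True  False  |    False          True              False          False          True          False       True     False
False  False   True   True  |    False         False               True          False          True          False       True     False
False   True  False  False  |     True         False               True          False         False           True      False      True
False   True  False   True  |     True          True              False          False         False           True      False     False
False   True   True  False  |    False          True              False          False          True          False       True     False
False   True   True   True  |    False         False               True          False          True          False       True      True
 True  False  False  False  |    False          True              False          False         False          False       True     False
 True  False  False   True  |    False         False               True          False         False          False       True     False
 True  False   True  False  |     True         False               True          False          True           True      False     False
 True  False   True   True  |     True          True              False          False          True           True      False     False
 True   True  False  False  |    False          True              False           True          True          False       True     False
 True   True  False   True  |    False         False               True           True          True          False       True      True
 True   True   True  False  |     True         False               True           True         False           True      False     False
 True   True   True   True  |     True          True              False           True         False           True      False     False
The formula is true on 3 of the 16 rows.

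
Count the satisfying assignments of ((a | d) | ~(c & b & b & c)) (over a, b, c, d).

15

a  b  c  d     ((a | d) | ~(c & b & b & c))
F  F  F  F                  T              
F  F  F  T                  T              
F  F  T  F                  T              
F  F  T  T                  T              
F  T  F  F                  T              
F  T  F  T                  T              
F  T  T  F                  F              
F  T  T  T                  T              
T  F  F  F                  T              
T  F  F  T                  T              
T  F  T  F                  T              
T  F  T  T                  T              
T  T  F  F                  T              
T  T  F  T                  T              
T  T  T  F                  T              
T  T  T  T                  T              
The formula is true on 15 of the 16 rows.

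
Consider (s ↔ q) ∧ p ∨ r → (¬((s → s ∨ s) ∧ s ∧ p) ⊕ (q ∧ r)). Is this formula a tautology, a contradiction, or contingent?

contingent

p | q | r | s || φ
0 | 0 | 0 | 0 || 1
0 | 0 | 0 | 1 || 1
0 | 0 | 1 | 0 || 1
0 | 0 | 1 | 1 || 1
0 | 1 | 0 | 0 || 1
0 | 1 | 0 | 1 || 1
0 | 1 | 1 | 0 || 0
0 | 1 | 1 | 1 || 0
1 | 0 | 0 | 0 || 1
1 | 0 | 0 | 1 || 1
1 | 0 | 1 | 0 || 1
1 | 0 | 1 | 1 || 0
1 | 1 | 0 | 0 || 1
1 | 1 | 0 | 1 || 0
1 | 1 | 1 | 0 || 0
1 | 1 | 1 | 1 || 1
11 of 16 rows are 1, so the formula is contingent.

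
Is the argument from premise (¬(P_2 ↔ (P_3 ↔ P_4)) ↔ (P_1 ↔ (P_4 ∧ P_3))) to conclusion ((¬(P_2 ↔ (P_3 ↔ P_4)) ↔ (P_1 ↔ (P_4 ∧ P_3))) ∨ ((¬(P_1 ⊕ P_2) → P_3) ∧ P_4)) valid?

P_1  P_2  P_3  P_4  |  φ  ψ
 0    0    0    0   |  1  1
 0    0    0    1   |  0  0
 0    0    1    0   |  0  0
 0    0    1    1   |  0  1
 0    1    0    0   |  0  0
 0    1    0    1   |  1  1
 0    1    1    0   |  1  1
 0    1    1    1   |  1  1
 1    0    0    0   |  0  0
 1    0    0    1   |  1  1
 1    0    1    0   |  1  1
 1    0    1    1   |  1  1
 1    1    0    0   |  1  1
 1    1    0    1   |  0  0
 1    1    1    0   |  0  0
 1    1    1    1   |  0  1
In every row where φ is true, ψ is also true, so φ ⊨ ψ.

yes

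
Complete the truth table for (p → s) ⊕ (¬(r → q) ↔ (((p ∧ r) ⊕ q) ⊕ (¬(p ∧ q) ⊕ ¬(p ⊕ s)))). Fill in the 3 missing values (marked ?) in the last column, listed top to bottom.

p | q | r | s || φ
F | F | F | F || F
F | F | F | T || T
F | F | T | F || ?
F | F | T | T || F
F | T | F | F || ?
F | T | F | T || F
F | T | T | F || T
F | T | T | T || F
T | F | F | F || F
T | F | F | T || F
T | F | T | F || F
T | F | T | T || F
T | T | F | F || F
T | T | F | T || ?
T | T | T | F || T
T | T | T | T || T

Row p=F, q=F, r=T, s=F: (p → s) = T, (¬(r → q) ↔ (((p ∧ r) ⊕ q) ⊕ (¬(p ∧ q) ⊕ ¬(p ⊕ s)))) = F, so the formula = T.
Row p=F, q=T, r=F, s=F: (p → s) = T, (¬(r → q) ↔ (((p ∧ r) ⊕ q) ⊕ (¬(p ∧ q) ⊕ ¬(p ⊕ s)))) = F, so the formula = T.
Row p=T, q=T, r=F, s=T: (p → s) = T, (¬(r → q) ↔ (((p ∧ r) ⊕ q) ⊕ (¬(p ∧ q) ⊕ ¬(p ⊕ s)))) = T, so the formula = F.

T, T, F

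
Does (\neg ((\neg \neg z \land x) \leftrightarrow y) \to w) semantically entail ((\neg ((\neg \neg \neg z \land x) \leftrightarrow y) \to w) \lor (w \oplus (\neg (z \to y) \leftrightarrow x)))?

no

  x      y      z      w    |    φ      ψ  
 True   True   True   True  |   True   True
 True   True   True  False  |   True  False
 True   True  False   True  |   True   True
 True   True  False  False  |  False   True
 True  False   True   True  |   True   True
 True  False   True  False  |  False   True
 True  False  False   True  |   True   True
 True  False  False  False  |   True  False
False   True   True   True  |   True   True
False   True   True  False  |  False   True
False   True  False   True  |   True   True
False   True  False  False  |  False   True
False  False   True   True  |   True   True
False  False   True  False  |   True   True
False  False  False   True  |   True   True
False  False  False  False  |   True   True
At x=True, y=True, z=True, w=False we have φ true but ψ false, so φ does not entail ψ.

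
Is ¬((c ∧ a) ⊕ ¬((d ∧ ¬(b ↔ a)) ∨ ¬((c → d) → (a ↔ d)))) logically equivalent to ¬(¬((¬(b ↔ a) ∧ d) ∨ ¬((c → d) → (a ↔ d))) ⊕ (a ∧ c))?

equivalent

a | b | c | d | φ | ψ
- | - | - | - | - | -
T | T | T | T | T | T
T | T | T | F | T | T
T | T | F | T | F | F
T | T | F | F | T | T
T | F | T | T | F | F
T | F | T | F | T | T
T | F | F | T | T | T
T | F | F | F | T | T
F | T | T | T | T | T
F | T | T | F | F | F
F | T | F | T | T | T
F | T | F | F | F | F
F | F | T | T | T | T
F | F | T | F | F | F
F | F | F | T | T | T
F | F | F | F | F | F
The columns for φ and ψ agree on every row, so they are logically equivalent.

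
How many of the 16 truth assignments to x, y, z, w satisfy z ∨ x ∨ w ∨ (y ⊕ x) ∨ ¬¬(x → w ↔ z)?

15

x | y | z | w || (y ⊕ x) | (x ∨ w ∨ (y ⊕ x)) | (x → w) | ((x → w) ↔ z) | ¬((x → w) ↔ z) | ¬¬((x → w) ↔ z) | φ
0 | 0 | 0 | 0 ||    0    |         0         |    1    |       0       |       1        |        0        | 0
0 | 0 | 0 | 1 ||    0    |         1         |    1    |       0       |       1        |        0        | 1
0 | 0 | 1 | 0 ||    0    |         0         |    1    |       1       |       0        |        1        | 1
0 | 0 | 1 | 1 ||    0    |         1         |    1    |       1       |       0        |        1        | 1
0 | 1 | 0 | 0 ||    1    |         1         |    1    |       0       |       1        |        0        | 1
0 | 1 | 0 | 1 ||    1    |         1         |    1    |       0       |       1        |        0        | 1
0 | 1 | 1 | 0 ||    1    |         1         |    1    |       1       |       0        |        1        | 1
0 | 1 | 1 | 1 ||    1    |         1         |    1    |       1       |       0        |        1        | 1
1 | 0 | 0 | 0 ||    1    |         1         |    0    |       1       |       0        |        1        | 1
1 | 0 | 0 | 1 ||    1    |         1         |    1    |       0       |       1        |        0        | 1
1 | 0 | 1 | 0 ||    1    |         1         |    0    |       0       |       1        |        0        | 1
1 | 0 | 1 | 1 ||    1    |         1         |    1    |       1       |       0        |        1        | 1
1 | 1 | 0 | 0 ||    0    |         1         |    0    |       1       |       0        |        1        | 1
1 | 1 | 0 | 1 ||    0    |         1         |    1    |       0       |       1        |        0        | 1
1 | 1 | 1 | 0 ||    0    |         1         |    0    |       0       |       1        |        0        | 1
1 | 1 | 1 | 1 ||    0    |         1         |    1    |       1       |       0        |        1        | 1
The formula is true on 15 of the 16 rows.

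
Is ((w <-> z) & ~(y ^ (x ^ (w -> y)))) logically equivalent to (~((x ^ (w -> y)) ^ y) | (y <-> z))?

x | y | z | w | φ | ψ
- | - | - | - | - | -
0 | 0 | 0 | 0 | 0 | 1
0 | 0 | 0 | 1 | 0 | 1
0 | 0 | 1 | 0 | 0 | 0
0 | 0 | 1 | 1 | 1 | 1
0 | 1 | 0 | 0 | 1 | 1
0 | 1 | 0 | 1 | 0 | 1
0 | 1 | 1 | 0 | 0 | 1
0 | 1 | 1 | 1 | 1 | 1
1 | 0 | 0 | 0 | 1 | 1
1 | 0 | 0 | 1 | 0 | 1
1 | 0 | 1 | 0 | 0 | 1
1 | 0 | 1 | 1 | 0 | 0
1 | 1 | 0 | 0 | 0 | 0
1 | 1 | 0 | 1 | 0 | 0
1 | 1 | 1 | 0 | 0 | 1
1 | 1 | 1 | 1 | 0 | 1
The columns differ at x=0, y=0, z=0, w=0 (φ=0, ψ=1), so they are not equivalent.

not equivalent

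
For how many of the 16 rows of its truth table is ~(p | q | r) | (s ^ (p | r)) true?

9

p  q  r  s     (q | r)  (p | (q | r))  ~(p | (q | r))  (p | r)  (s ^ (p | r))  (~(p | (q | r)) | (s ^ (p | r)))
F  F  F  F        F           F              T            F           F                       T                
F  F  F  T        F           F              T            F           T                       T                
F  F  T  F        T           T              F            T           T                       T                
F  F  T  T        T           T              F            T           F                       F                
F  T  F  F        T           T              F            F           F                       F                
F  T  F  T        T           T              F            F           T                       T                
F  T  T  F        T           T              F            T           T                       T                
F  T  T  T        T           T              F            T           F                       F                
T  F  F  F        F           T              F            T           T                       T                
T  F  F  T        F           T              F            T           F                       F                
T  F  T  F        T           T              F            T           T                       T                
T  F  T  T        T           T              F            T           F                       F                
T  T  F  F        T           T              F            T           T                       T                
T  T  F  T        T           T              F            T           F                       F                
T  T  T  F        T           T              F            T           T                       T                
T  T  T  T        T           T              F            T           F                       F                
The formula is true on 9 of the 16 rows.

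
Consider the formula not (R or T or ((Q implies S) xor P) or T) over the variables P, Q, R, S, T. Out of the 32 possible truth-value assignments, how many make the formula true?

4

P | Q | R | S | T || φ
F | F | F | F | F || F
F | F | F | F | T || F
F | F | F | T | F || F
F | F | F | T | T || F
F | F | T | F | F || F
F | F | T | F | T || F
F | F | T | T | F || F
F | F | T | T | T || F
F | T | F | F | F || T
F | T | F | F | T || F
F | T | F | T | F || F
F | T | F | T | T || F
F | T | T | F | F || F
F | T | T | F | T || F
F | T | T | T | F || F
F | T | T | T | T || F
T | F | F | F | F || T
T | F | F | F | T || F
T | F | F | T | F || T
T | F | F | T | T || F
T | F | T | F | F || F
T | F | T | F | T || F
T | F | T | T | F || F
T | F | T | T | T || F
T | T | F | F | F || F
T | T | F | F | T || F
T | T | F | T | F || T
T | T | F | T | T || F
T | T | T | F | F || F
T | T | T | F | T || F
T | T | T | T | F || F
T | T | T | T | T || F
The formula is true on 4 of the 32 rows.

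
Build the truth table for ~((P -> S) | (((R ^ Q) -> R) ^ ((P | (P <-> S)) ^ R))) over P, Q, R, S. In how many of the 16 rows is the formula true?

P | Q | R | S | φ
- | - | - | - | -
T | T | T | T | F
T | T | T | F | F
T | T | F | T | F
T | T | F | F | F
T | F | T | T | F
T | F | T | F | F
T | F | F | T | F
T | F | F | F | T
F | T | T | T | F
F | T | T | F | F
F | T | F | T | F
F | T | F | F | F
F | F | T | T | F
F | F | T | F | F
F | F | F | T | F
F | F | F | F | F
The formula is true on 1 of the 16 rows.

1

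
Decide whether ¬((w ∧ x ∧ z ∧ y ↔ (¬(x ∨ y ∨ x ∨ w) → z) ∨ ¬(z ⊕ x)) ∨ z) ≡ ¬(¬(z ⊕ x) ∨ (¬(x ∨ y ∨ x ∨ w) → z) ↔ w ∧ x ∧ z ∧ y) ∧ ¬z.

x | y | z | w | φ | ψ
- | - | - | - | - | -
F | F | F | F | T | T
F | F | F | T | T | T
F | F | T | F | F | F
F | F | T | T | F | F
F | T | F | F | T | T
F | T | F | T | T | T
F | T | T | F | F | F
F | T | T | T | F | F
T | F | F | F | T | T
T | F | F | T | T | T
T | F | T | F | F | F
T | F | T | T | F | F
T | T | F | F | T | T
T | T | F | T | T | T
T | T | T | F | F | F
T | T | T | T | F | F
The columns for φ and ψ agree on every row, so they are logically equivalent.

equivalent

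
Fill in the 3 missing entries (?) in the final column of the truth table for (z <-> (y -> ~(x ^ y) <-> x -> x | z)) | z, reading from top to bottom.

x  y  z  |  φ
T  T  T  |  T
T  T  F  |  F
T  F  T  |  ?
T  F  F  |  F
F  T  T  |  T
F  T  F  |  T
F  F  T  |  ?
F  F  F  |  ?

Row x=T, y=F, z=T: (z <-> (y -> ~(x ^ y) <-> x -> x | z)) = T, so the formula = T.
Row x=F, y=F, z=T: (z <-> (y -> ~(x ^ y) <-> x -> x | z)) = T, so the formula = T.
Row x=F, y=F, z=F: (z <-> (y -> ~(x ^ y) <-> x -> x | z)) = F, so the formula = F.

T, T, F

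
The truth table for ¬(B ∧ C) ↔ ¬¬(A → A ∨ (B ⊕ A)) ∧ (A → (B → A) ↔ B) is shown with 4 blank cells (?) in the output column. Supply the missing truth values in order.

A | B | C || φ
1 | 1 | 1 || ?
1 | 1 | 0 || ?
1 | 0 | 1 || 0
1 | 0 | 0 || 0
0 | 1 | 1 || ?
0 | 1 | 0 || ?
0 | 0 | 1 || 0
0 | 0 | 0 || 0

0, 1, 0, 1

Row A=1, B=1, C=1: ¬(B ∧ C) = 0, (¬¬(A → A ∨ (B ⊕ A)) ∧ (A → (B → A) ↔ B)) = 1, so the formula = 0.
Row A=1, B=1, C=0: ¬(B ∧ C) = 1, (¬¬(A → A ∨ (B ⊕ A)) ∧ (A → (B → A) ↔ B)) = 1, so the formula = 1.
Row A=0, B=1, C=1: ¬(B ∧ C) = 0, (¬¬(A → A ∨ (B ⊕ A)) ∧ (A → (B → A) ↔ B)) = 1, so the formula = 0.
Row A=0, B=1, C=0: ¬(B ∧ C) = 1, (¬¬(A → A ∨ (B ⊕ A)) ∧ (A → (B → A) ↔ B)) = 1, so the formula = 1.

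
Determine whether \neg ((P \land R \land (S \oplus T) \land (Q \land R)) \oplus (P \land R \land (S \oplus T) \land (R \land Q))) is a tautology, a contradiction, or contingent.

tautology

P  Q  R  S  T  |  φ
F  F  F  F  F  |  T
F  F  F  F  T  |  T
F  F  F  T  F  |  T
F  F  F  T  T  |  T
F  F  T  F  F  |  T
F  F  T  F  T  |  T
F  F  T  T  F  |  T
F  F  T  T  T  |  T
F  T  F  F  F  |  T
F  T  F  F  T  |  T
F  T  F  T  F  |  T
F  T  F  T  T  |  T
F  T  T  F  F  |  T
F  T  T  F  T  |  T
F  T  T  T  F  |  T
F  T  T  T  T  |  T
T  F  F  F  F  |  T
T  F  F  F  T  |  T
T  F  F  T  F  |  T
T  F  F  T  T  |  T
T  F  T  F  F  |  T
T  F  T  F  T  |  T
T  F  T  T  F  |  T
T  F  T  T  T  |  T
T  T  F  F  F  |  T
T  T  F  F  T  |  T
T  T  F  T  F  |  T
T  T  F  T  T  |  T
T  T  T  F  F  |  T
T  T  T  F  T  |  T
T  T  T  T  F  |  T
T  T  T  T  T  |  T
Every row is T, so the formula is a tautology.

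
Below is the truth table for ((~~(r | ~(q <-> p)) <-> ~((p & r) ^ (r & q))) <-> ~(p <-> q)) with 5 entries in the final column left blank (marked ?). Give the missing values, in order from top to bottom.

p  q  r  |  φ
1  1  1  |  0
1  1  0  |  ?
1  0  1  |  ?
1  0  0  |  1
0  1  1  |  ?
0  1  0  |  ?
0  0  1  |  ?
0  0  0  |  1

Row p=1, q=1, r=0: (~~(r | ~(q <-> p)) <-> ~((p & r) ^ (r & q))) = 0, ~(p <-> q) = 0, so the formula = 1.
Row p=1, q=0, r=1: (~~(r | ~(q <-> p)) <-> ~((p & r) ^ (r & q))) = 0, ~(p <-> q) = 1, so the formula = 0.
Row p=0, q=1, r=1: (~~(r | ~(q <-> p)) <-> ~((p & r) ^ (r & q))) = 0, ~(p <-> q) = 1, so the formula = 0.
Row p=0, q=1, r=0: (~~(r | ~(q <-> p)) <-> ~((p & r) ^ (r & q))) = 1, ~(p <-> q) = 1, so the formula = 1.
Row p=0, q=0, r=1: (~~(r | ~(q <-> p)) <-> ~((p & r) ^ (r & q))) = 1, ~(p <-> q) = 0, so the formula = 0.

1, 0, 0, 1, 0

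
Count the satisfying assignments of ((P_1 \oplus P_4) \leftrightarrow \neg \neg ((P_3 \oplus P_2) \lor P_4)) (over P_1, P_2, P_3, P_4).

8

P_1 | P_2 | P_3 | P_4 || (P_1 \oplus P_4) | (P_3 \oplus P_2) | ((P_3 \oplus P_2) \lor P_4) | φ
 1  |  1  |  1  |  1  ||        0         |        0         |              1              | 0
 1  |  1  |  1  |  0  ||        1         |        0         |              0              | 0
 1  |  1  |  0  |  1  ||        0         |        1         |              1              | 0
 1  |  1  |  0  |  0  ||        1         |        1         |              1              | 1
 1  |  0  |  1  |  1  ||        0         |        1         |              1              | 0
 1  |  0  |  1  |  0  ||        1         |        1         |              1              | 1
 1  |  0  |  0  |  1  ||        0         |        0         |              1              | 0
 1  |  0  |  0  |  0  ||        1         |        0         |              0              | 0
 0  |  1  |  1  |  1  ||        1         |        0         |              1              | 1
 0  |  1  |  1  |  0  ||        0         |        0         |              0              | 1
 0  |  1  |  0  |  1  ||        1         |        1         |              1              | 1
 0  |  1  |  0  |  0  ||        0         |        1         |              1              | 0
 0  |  0  |  1  |  1  ||        1         |        1         |              1              | 1
 0  |  0  |  1  |  0  ||        0         |        1         |              1              | 0
 0  |  0  |  0  |  1  ||        1         |        0         |              1              | 1
 0  |  0  |  0  |  0  ||        0         |        0         |              0              | 1
The formula is true on 8 of the 16 rows.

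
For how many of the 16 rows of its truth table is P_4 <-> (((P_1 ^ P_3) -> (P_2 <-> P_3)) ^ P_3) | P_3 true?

P_1 | P_2 | P_3 | P_4 || (P_1 ^ P_3) | (P_2 <-> P_3) | φ
 0  |  0  |  0  |  0  ||      0      |       1       | 0
 0  |  0  |  0  |  1  ||      0      |       1       | 1
 0  |  0  |  1  |  0  ||      1      |       0       | 0
 0  |  0  |  1  |  1  ||      1      |       0       | 1
 0  |  1  |  0  |  0  ||      0      |       0       | 0
 0  |  1  |  0  |  1  ||      0      |       0       | 1
 0  |  1  |  1  |  0  ||      1      |       1       | 0
 0  |  1  |  1  |  1  ||      1      |       1       | 1
 1  |  0  |  0  |  0  ||      1      |       1       | 0
 1  |  0  |  0  |  1  ||      1      |       1       | 1
 1  |  0  |  1  |  0  ||      0      |       0       | 0
 1  |  0  |  1  |  1  ||      0      |       0       | 1
 1  |  1  |  0  |  0  ||      1      |       0       | 1
 1  |  1  |  0  |  1  ||      1      |       0       | 0
 1  |  1  |  1  |  0  ||      0      |       1       | 0
 1  |  1  |  1  |  1  ||      0      |       1       | 1
The formula is true on 8 of the 16 rows.

8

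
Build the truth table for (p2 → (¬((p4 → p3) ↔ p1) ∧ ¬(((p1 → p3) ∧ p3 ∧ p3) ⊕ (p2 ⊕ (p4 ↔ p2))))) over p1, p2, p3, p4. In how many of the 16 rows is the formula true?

10

p1 | p2 | p3 | p4 | (p4 → p3) | ((p4 → p3) ↔ p1) | ¬((p4 → p3) ↔ p1) | (p1 → p3) | ((p1 → p3) ∧ p3 ∧ p3) | (p4 ↔ p2) | (p2 ⊕ (p4 ↔ p2)) | φ
-- | -- | -- | -- | --------- | ---------------- | ----------------- | --------- | --------------------- | --------- | ---------------- | -
T  | T  | T  | T  |     T     |        T         |         F         |     T     |           T           |     T     |        F         | F
T  | T  | T  | F  |     T     |        T         |         F         |     T     |           T           |     F     |        T         | F
T  | T  | F  | T  |     F     |        F         |         T         |     F     |           F           |     T     |        F         | T
T  | T  | F  | F  |     T     |        T         |         F         |     F     |           F           |     F     |        T         | F
T  | F  | T  | T  |     T     |        T         |         F         |     T     |           T           |     F     |        F         | T
T  | F  | T  | F  |     T     |        T         |         F         |     T     |           T           |     T     |        T         | T
T  | F  | F  | T  |     F     |        F         |         T         |     F     |           F           |     F     |        F         | T
T  | F  | F  | F  |     T     |        T         |         F         |     F     |           F           |     T     |        T         | T
F  | T  | T  | T  |     T     |        F         |         T         |     T     |           T           |     T     |        F         | F
F  | T  | T  | F  |     T     |        F         |         T         |     T     |           T           |     F     |        T         | T
F  | T  | F  | T  |     F     |        T         |         F         |     T     |           F           |     T     |        F         | F
F  | T  | F  | F  |     T     |        F         |         T         |     T     |           F           |     F     |        T         | F
F  | F  | T  | T  |     T     |        F         |         T         |     T     |           T           |     F     |        F         | T
F  | F  | T  | F  |     T     |        F         |         T         |     T     |           T           |     T     |        T         | T
F  | F  | F  | T  |     F     |        T         |         F         |     T     |           F           |     F     |        F         | T
F  | F  | F  | F  |     T     |        F         |         T         |     T     |           F           |     T     |        T         | T
The formula is true on 10 of the 16 rows.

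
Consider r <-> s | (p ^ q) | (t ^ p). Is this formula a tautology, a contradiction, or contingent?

contingent

p  q  r  s  t     (r <-> (s | (p ^ q) | (t ^ p)))
T  T  T  T  T                    T               
T  T  T  T  F                    T               
T  T  T  F  T                    F               
T  T  T  F  F                    T               
T  T  F  T  T                    F               
T  T  F  T  F                    F               
T  T  F  F  T                    T               
T  T  F  F  F                    F               
T  F  T  T  T                    T               
T  F  T  T  F                    T               
T  F  T  F  T                    T               
T  F  T  F  F                    T               
T  F  F  T  T                    F               
T  F  F  T  F                    F               
T  F  F  F  T                    F               
T  F  F  F  F                    F               
F  T  T  T  T                    T               
F  T  T  T  F                    T               
F  T  T  F  T                    T               
F  T  T  F  F                    T               
F  T  F  T  T                    F               
F  T  F  T  F                    F               
F  T  F  F  T                    F               
F  T  F  F  F                    F               
F  F  T  T  T                    T               
F  F  T  T  F                    T               
F  F  T  F  T                    T               
F  F  T  F  F                    F               
F  F  F  T  T                    F               
F  F  F  T  F                    F               
F  F  F  F  T                    F               
F  F  F  F  F                    T               
16 of 32 rows are T, so the formula is contingent.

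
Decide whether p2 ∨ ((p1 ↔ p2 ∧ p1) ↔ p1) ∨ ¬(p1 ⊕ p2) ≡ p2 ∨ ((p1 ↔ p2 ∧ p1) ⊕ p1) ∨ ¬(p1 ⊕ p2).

not equivalent

p1  p2  |  φ  ψ
0   0   |  1  1
0   1   |  1  1
1   0   |  0  1
1   1   |  1  1
The columns differ at p1=1, p2=0 (φ=0, ψ=1), so they are not equivalent.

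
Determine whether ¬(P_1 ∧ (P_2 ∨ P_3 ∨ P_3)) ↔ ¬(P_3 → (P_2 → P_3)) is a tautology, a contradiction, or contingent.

 P_1  |  P_2  |  P_3  | (P_2 ∨ P_3 ∨ P_3) | (P_1 ∧ (P_2 ∨ P_3 ∨ P_3)) | ¬(P_1 ∧ (P_2 ∨ P_3 ∨ P_3)) | (P_2 → P_3) | (P_3 → (P_2 → P_3)) | ¬(P_3 → (P_2 → P_3)) |   φ  
----- | ----- | ----- | ----------------- | ------------------------- | -------------------------- | ----------- | ------------------- | -------------------- | -----
False | False | False |       False       |           False           |            True            |     True    |         True        |        False         | False
False | False |  True |        True       |           False           |            True            |     True    |         True        |        False         | False
False |  True | False |        True       |           False           |            True            |    False    |         True        |        False         | False
False |  True |  True |        True       |           False           |            True            |     True    |         True        |        False         | False
 True | False | False |       False       |           False           |            True            |     True    |         True        |        False         | False
 True | False |  True |        True       |            True           |           False            |     True    |         True        |        False         |  True
 True |  True | False |        True       |            True           |           False            |    False    |         True        |        False         |  True
 True |  True |  True |        True       |            True           |           False            |     True    |         True        |        False         |  True
3 of 8 rows are True, so the formula is contingent.

contingent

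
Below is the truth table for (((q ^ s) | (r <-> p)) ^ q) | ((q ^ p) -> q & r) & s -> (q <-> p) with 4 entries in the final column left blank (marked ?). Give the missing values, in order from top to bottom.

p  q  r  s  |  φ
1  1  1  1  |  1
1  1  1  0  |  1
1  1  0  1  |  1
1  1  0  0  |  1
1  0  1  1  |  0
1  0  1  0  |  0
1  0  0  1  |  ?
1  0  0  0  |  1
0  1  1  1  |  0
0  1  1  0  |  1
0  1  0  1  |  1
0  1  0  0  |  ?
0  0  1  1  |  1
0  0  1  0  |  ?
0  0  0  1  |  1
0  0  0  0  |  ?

0, 1, 1, 1

Row p=1, q=0, r=0, s=1: ((((q ^ s) | (r <-> p)) ^ q) | ((q ^ p) -> q & r) & s) = 1, (q <-> p) = 0, so the formula = 0.
Row p=0, q=1, r=0, s=0: ((((q ^ s) | (r <-> p)) ^ q) | ((q ^ p) -> q & r) & s) = 0, (q <-> p) = 0, so the formula = 1.
Row p=0, q=0, r=1, s=0: ((((q ^ s) | (r <-> p)) ^ q) | ((q ^ p) -> q & r) & s) = 0, (q <-> p) = 1, so the formula = 1.
Row p=0, q=0, r=0, s=0: ((((q ^ s) | (r <-> p)) ^ q) | ((q ^ p) -> q & r) & s) = 1, (q <-> p) = 1, so the formula = 1.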